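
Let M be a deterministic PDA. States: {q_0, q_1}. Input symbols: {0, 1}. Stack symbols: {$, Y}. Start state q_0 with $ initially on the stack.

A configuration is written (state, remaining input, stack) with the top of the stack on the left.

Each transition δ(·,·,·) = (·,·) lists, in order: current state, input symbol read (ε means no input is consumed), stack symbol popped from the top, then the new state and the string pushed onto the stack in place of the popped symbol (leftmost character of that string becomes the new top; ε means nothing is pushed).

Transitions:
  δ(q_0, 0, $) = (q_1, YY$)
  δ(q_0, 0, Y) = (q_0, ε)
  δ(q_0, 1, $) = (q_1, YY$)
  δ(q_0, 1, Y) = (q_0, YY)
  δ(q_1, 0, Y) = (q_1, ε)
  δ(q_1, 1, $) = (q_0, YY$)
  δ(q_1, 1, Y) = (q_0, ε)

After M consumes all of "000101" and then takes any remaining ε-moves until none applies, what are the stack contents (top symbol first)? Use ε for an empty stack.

(q_0, 000101, $)
  read 0, top $: go to q_1, push YY$ → (q_1, 00101, YY$)
  read 0, top Y: go to q_1, push ε → (q_1, 0101, Y$)
  read 0, top Y: go to q_1, push ε → (q_1, 101, $)
  read 1, top $: go to q_0, push YY$ → (q_0, 01, YY$)
  read 0, top Y: go to q_0, push ε → (q_0, 1, Y$)
  read 1, top Y: go to q_0, push YY → (q_0, ε, YY$)
All input consumed in state q_0 with stack YY$.

YY$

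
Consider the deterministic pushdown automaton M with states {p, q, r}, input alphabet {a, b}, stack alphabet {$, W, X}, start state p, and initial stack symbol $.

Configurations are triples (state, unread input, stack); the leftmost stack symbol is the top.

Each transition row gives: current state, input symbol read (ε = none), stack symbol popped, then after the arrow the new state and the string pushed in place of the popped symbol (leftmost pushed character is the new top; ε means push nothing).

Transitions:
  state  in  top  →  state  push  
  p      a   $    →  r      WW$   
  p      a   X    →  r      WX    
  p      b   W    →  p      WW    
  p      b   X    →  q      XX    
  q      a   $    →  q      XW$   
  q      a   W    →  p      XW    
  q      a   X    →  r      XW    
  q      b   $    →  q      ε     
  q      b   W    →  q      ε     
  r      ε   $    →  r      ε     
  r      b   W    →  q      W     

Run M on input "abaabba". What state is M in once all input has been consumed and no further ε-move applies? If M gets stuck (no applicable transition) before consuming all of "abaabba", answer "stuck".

(p, abaabba, $)
  read a, top $: go to r, push WW$ → (r, baabba, WW$)
  read b, top W: go to q, push W → (q, aabba, WW$)
  read a, top W: go to p, push XW → (p, abba, XWW$)
  read a, top X: go to r, push WX → (r, bba, WXWW$)
  read b, top W: go to q, push W → (q, ba, WXWW$)
  read b, top W: go to q, push ε → (q, a, XWW$)
  read a, top X: go to r, push XW → (r, ε, XWWW$)
All input consumed; M is in state r.

r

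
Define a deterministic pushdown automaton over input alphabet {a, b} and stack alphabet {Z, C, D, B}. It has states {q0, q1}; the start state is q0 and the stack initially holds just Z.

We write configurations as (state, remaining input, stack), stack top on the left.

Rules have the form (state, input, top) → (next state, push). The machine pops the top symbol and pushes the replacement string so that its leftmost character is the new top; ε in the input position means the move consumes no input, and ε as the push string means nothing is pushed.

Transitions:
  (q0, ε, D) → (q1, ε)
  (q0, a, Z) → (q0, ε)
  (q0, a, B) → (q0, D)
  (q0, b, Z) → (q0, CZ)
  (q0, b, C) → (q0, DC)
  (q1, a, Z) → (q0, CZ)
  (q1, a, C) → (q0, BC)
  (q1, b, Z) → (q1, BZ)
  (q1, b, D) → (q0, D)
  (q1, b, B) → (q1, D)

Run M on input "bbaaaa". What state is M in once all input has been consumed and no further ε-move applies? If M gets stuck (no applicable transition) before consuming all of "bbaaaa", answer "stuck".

(q0, bbaaaa, Z) ⊢ (q0, baaaa, CZ) ⊢ (q0, aaaa, DCZ) ⊢ (q1, aaaa, CZ) ⊢ (q0, aaa, BCZ) ⊢ (q0, aa, DCZ) ⊢ (q1, aa, CZ) ⊢ (q0, a, BCZ) ⊢ (q0, ε, DCZ) ⊢ (q1, ε, CZ)
All input consumed; M is in state q1.

q1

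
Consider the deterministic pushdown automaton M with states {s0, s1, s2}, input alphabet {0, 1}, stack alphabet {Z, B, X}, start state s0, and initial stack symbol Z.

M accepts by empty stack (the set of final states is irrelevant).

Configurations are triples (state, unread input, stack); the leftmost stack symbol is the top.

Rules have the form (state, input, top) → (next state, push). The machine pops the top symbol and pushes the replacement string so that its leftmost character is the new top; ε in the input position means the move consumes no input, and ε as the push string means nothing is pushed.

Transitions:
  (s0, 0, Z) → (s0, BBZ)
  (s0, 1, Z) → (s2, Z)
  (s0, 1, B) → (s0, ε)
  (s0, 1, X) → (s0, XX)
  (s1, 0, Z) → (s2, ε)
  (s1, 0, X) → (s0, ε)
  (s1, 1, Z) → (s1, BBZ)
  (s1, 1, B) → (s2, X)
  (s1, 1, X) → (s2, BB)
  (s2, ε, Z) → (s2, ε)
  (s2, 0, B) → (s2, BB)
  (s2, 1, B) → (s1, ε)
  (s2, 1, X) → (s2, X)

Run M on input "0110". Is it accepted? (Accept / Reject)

(s0, 0110, Z)
  read 0, top Z: go to s0, push BBZ → (s0, 110, BBZ)
  read 1, top B: go to s0, push ε → (s0, 10, BZ)
  read 1, top B: go to s0, push ε → (s0, 0, Z)
  read 0, top Z: go to s0, push BBZ → (s0, ε, BBZ)
All input consumed; stack is BBZ, not empty, and no further ε-move applies.

Reject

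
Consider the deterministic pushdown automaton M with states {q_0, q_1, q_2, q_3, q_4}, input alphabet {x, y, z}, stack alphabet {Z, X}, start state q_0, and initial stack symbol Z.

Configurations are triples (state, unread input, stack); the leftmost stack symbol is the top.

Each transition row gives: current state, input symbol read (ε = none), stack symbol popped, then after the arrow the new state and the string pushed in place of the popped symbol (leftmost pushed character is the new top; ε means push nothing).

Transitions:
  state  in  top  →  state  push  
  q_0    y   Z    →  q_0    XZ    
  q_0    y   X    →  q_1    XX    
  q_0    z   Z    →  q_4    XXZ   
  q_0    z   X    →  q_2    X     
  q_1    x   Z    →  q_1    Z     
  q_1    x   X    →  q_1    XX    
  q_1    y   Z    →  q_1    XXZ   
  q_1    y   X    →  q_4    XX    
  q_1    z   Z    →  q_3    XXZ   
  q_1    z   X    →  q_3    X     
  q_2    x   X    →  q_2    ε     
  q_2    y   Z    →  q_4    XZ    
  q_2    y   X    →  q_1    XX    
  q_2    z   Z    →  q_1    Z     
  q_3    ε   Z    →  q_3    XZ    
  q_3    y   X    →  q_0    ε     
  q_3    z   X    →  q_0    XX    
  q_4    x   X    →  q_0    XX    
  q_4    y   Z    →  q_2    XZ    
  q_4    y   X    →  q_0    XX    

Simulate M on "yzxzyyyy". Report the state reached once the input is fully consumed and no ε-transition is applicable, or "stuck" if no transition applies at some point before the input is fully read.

q_1

(q_0, yzxzyyyy, Z)
  read y, top Z: go to q_0, push XZ → (q_0, zxzyyyy, XZ)
  read z, top X: go to q_2, push X → (q_2, xzyyyy, XZ)
  read x, top X: go to q_2, push ε → (q_2, zyyyy, Z)
  read z, top Z: go to q_1, push Z → (q_1, yyyy, Z)
  read y, top Z: go to q_1, push XXZ → (q_1, yyy, XXZ)
  read y, top X: go to q_4, push XX → (q_4, yy, XXXZ)
  read y, top X: go to q_0, push XX → (q_0, y, XXXXZ)
  read y, top X: go to q_1, push XX → (q_1, ε, XXXXXZ)
All input consumed; M is in state q_1.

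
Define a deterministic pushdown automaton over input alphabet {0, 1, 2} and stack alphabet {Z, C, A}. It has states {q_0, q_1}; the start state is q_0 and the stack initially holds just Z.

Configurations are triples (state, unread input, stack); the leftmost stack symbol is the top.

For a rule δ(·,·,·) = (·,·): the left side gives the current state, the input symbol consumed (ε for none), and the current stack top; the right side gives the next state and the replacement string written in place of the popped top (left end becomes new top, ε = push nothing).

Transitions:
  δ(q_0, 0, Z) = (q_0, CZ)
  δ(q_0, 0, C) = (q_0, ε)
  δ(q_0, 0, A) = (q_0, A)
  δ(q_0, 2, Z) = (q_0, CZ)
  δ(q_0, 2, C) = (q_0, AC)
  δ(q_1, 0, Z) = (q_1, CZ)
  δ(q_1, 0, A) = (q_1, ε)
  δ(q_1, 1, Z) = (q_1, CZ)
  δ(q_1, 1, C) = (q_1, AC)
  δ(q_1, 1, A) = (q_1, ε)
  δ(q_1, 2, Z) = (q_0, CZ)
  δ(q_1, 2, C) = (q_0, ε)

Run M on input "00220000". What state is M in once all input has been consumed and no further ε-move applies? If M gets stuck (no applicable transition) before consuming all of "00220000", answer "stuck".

(q_0, 00220000, Z) ⊢ (q_0, 0220000, CZ) ⊢ (q_0, 220000, Z) ⊢ (q_0, 20000, CZ) ⊢ (q_0, 0000, ACZ) ⊢ (q_0, 000, ACZ) ⊢ (q_0, 00, ACZ) ⊢ (q_0, 0, ACZ) ⊢ (q_0, ε, ACZ)
All input consumed; M is in state q_0.

q_0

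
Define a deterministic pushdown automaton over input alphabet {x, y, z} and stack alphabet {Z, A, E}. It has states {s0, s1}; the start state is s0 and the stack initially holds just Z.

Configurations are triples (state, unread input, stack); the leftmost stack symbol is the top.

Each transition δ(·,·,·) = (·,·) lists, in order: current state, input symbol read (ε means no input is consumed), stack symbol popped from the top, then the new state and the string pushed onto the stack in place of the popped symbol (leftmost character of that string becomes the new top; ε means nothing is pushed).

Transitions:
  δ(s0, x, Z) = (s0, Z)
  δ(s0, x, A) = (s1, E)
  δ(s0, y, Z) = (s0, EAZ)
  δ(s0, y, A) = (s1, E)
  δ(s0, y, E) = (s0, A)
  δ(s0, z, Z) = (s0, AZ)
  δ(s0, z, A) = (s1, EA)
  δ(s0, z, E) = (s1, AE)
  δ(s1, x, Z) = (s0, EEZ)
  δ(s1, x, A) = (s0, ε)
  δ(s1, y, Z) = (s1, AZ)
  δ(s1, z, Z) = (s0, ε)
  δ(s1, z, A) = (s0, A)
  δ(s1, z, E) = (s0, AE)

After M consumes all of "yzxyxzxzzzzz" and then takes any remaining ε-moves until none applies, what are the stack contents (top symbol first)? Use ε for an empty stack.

(s0, yzxyxzxzzzzz, Z) ⊢ (s0, zxyxzxzzzzz, EAZ) ⊢ (s1, xyxzxzzzzz, AEAZ) ⊢ (s0, yxzxzzzzz, EAZ) ⊢ (s0, xzxzzzzz, AAZ) ⊢ (s1, zxzzzzz, EAZ) ⊢ (s0, xzzzzz, AEAZ) ⊢ (s1, zzzzz, EEAZ) ⊢ (s0, zzzz, AEEAZ) ⊢ (s1, zzz, EAEEAZ) ⊢ (s0, zz, AEAEEAZ) ⊢ (s1, z, EAEAEEAZ) ⊢ (s0, ε, AEAEAEEAZ)
All input consumed in state s0 with stack AEAEAEEAZ.

AEAEAEEAZ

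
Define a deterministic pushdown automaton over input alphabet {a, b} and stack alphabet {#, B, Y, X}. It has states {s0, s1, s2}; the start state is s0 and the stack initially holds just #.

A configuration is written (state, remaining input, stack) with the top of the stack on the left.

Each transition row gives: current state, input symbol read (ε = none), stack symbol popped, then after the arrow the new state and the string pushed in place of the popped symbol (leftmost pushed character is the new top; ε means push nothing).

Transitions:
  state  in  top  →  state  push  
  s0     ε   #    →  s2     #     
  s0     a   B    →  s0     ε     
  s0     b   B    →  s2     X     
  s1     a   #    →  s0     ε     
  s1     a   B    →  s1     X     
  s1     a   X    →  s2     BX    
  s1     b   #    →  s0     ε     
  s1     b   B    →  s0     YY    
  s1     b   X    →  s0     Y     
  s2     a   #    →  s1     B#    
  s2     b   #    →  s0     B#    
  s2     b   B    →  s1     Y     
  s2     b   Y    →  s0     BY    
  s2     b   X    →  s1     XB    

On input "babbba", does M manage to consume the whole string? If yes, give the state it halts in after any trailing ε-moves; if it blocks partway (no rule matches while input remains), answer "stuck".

s2

(s0, babbba, #)
  ε-move, top #: go to s2, push # → (s2, babbba, #)
  read b, top #: go to s0, push B# → (s0, abbba, B#)
  read a, top B: go to s0, push ε → (s0, bbba, #)
  ε-move, top #: go to s2, push # → (s2, bbba, #)
  read b, top #: go to s0, push B# → (s0, bba, B#)
  read b, top B: go to s2, push X → (s2, ba, X#)
  read b, top X: go to s1, push XB → (s1, a, XB#)
  read a, top X: go to s2, push BX → (s2, ε, BXB#)
All input consumed; M is in state s2.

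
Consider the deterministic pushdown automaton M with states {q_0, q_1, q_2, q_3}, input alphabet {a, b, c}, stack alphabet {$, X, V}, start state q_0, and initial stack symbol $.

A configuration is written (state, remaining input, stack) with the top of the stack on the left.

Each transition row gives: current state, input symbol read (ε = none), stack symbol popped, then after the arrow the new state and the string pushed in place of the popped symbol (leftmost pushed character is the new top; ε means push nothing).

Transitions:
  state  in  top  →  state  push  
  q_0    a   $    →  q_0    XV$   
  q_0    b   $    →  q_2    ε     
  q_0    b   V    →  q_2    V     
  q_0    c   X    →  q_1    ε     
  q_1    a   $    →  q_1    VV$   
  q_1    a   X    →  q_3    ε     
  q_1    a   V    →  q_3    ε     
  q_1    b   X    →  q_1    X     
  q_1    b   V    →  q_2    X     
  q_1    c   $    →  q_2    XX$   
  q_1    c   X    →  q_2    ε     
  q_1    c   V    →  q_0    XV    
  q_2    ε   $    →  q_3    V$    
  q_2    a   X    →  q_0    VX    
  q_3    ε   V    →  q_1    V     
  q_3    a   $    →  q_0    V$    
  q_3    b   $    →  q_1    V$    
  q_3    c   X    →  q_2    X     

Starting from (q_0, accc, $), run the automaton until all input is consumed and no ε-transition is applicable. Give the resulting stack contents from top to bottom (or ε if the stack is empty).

V$

(q_0, accc, $)
  read a, top $: go to q_0, push XV$ → (q_0, ccc, XV$)
  read c, top X: go to q_1, push ε → (q_1, cc, V$)
  read c, top V: go to q_0, push XV → (q_0, c, XV$)
  read c, top X: go to q_1, push ε → (q_1, ε, V$)
All input consumed in state q_1 with stack V$.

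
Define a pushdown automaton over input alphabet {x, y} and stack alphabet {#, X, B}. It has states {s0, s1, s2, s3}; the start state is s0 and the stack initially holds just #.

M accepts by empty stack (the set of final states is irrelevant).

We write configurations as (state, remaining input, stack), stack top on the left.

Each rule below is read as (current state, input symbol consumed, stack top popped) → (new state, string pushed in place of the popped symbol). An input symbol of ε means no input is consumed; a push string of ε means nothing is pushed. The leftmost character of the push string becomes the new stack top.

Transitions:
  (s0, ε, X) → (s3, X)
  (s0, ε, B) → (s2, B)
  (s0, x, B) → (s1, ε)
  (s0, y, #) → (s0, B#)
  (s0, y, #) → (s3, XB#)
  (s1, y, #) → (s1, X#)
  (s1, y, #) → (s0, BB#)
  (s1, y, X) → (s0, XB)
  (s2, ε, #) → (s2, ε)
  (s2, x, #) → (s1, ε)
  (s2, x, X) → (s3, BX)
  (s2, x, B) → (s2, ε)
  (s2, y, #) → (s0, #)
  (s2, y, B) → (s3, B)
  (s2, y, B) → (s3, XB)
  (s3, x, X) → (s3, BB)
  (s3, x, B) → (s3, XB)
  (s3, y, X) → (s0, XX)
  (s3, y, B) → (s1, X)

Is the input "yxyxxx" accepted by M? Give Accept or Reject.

Accept

One accepting computation: (s0, yxyxxx, #) ⊢ (s0, xyxxx, B#) ⊢ (s1, yxxx, #) ⊢ (s0, xxx, BB#) ⊢ (s2, xxx, BB#) ⊢ (s2, xx, B#) ⊢ (s2, x, #) ⊢ (s1, ε, ε)
All input consumed and the stack is empty.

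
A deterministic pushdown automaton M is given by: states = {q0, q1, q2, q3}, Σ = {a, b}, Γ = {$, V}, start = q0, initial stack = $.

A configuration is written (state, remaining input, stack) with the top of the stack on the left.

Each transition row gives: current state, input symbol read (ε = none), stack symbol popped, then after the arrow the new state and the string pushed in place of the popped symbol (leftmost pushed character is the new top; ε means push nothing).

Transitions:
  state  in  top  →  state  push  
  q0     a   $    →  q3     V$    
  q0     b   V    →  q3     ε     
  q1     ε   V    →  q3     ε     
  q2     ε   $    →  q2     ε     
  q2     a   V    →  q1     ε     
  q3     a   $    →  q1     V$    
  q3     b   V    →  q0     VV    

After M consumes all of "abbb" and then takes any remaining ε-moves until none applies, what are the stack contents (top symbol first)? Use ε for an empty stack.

VV$

(q0, abbb, $)
  read a, top $: go to q3, push V$ → (q3, bbb, V$)
  read b, top V: go to q0, push VV → (q0, bb, VV$)
  read b, top V: go to q3, push ε → (q3, b, V$)
  read b, top V: go to q0, push VV → (q0, ε, VV$)
All input consumed in state q0 with stack VV$.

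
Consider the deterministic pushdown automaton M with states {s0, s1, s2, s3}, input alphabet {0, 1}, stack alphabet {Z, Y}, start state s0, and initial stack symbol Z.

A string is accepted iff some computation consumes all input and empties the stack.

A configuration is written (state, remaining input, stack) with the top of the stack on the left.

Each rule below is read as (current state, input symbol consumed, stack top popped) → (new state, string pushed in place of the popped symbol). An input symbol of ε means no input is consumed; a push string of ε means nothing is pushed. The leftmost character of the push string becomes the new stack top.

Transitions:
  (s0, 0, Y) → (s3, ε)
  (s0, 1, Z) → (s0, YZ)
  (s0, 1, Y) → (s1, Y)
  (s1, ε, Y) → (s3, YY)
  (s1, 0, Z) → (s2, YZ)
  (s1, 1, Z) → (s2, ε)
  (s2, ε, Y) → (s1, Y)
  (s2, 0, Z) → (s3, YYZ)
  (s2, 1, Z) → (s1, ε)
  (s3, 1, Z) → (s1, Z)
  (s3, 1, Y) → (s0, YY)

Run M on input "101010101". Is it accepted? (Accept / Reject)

(s0, 101010101, Z)
  read 1, top Z: go to s0, push YZ → (s0, 01010101, YZ)
  read 0, top Y: go to s3, push ε → (s3, 1010101, Z)
  read 1, top Z: go to s1, push Z → (s1, 010101, Z)
  read 0, top Z: go to s2, push YZ → (s2, 10101, YZ)
  ε-move, top Y: go to s1, push Y → (s1, 10101, YZ)
  ε-move, top Y: go to s3, push YY → (s3, 10101, YYZ)
  read 1, top Y: go to s0, push YY → (s0, 0101, YYYZ)
  read 0, top Y: go to s3, push ε → (s3, 101, YYZ)
  read 1, top Y: go to s0, push YY → (s0, 01, YYYZ)
  read 0, top Y: go to s3, push ε → (s3, 1, YYZ)
  read 1, top Y: go to s0, push YY → (s0, ε, YYYZ)
All input consumed; stack is YYYZ, not empty, and no further ε-move applies.

Reject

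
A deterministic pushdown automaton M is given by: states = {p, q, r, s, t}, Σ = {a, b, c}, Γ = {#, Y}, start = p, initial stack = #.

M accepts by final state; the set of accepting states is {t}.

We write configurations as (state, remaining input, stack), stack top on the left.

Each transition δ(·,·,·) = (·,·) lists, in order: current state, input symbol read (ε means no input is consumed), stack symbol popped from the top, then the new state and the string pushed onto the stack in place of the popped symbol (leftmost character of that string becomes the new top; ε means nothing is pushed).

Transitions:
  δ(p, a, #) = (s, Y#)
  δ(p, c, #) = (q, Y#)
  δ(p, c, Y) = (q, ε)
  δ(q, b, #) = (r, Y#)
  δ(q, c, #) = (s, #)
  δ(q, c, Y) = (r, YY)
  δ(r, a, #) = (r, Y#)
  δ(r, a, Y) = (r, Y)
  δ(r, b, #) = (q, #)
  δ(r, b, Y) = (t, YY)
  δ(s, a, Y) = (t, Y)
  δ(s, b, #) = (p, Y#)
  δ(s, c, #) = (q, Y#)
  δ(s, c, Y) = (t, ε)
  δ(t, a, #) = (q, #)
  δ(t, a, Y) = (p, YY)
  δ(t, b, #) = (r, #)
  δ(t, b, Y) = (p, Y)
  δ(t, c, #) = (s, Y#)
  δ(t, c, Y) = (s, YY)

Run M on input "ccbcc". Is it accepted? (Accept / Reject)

Accept

(p, ccbcc, #)
  read c, top #: go to q, push Y# → (q, cbcc, Y#)
  read c, top Y: go to r, push YY → (r, bcc, YY#)
  read b, top Y: go to t, push YY → (t, cc, YYY#)
  read c, top Y: go to s, push YY → (s, c, YYYY#)
  read c, top Y: go to t, push ε → (t, ε, YYY#)
All input consumed; state t ∈ F.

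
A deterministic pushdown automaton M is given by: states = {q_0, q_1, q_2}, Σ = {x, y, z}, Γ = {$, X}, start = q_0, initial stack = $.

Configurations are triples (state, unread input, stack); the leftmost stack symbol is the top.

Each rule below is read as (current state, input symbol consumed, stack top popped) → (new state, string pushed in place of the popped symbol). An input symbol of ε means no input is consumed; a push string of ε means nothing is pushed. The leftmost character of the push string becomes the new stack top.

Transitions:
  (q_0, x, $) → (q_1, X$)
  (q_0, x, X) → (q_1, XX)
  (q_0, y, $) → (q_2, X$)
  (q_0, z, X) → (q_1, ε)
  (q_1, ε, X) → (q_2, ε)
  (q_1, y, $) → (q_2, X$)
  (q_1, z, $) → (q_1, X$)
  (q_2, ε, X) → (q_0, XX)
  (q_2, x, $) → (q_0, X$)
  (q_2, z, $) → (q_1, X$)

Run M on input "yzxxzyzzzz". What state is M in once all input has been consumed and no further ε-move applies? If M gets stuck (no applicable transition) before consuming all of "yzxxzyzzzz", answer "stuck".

stuck

(q_0, yzxxzyzzzz, $)
  read y, top $: go to q_2, push X$ → (q_2, zxxzyzzzz, X$)
  ε-move, top X: go to q_0, push XX → (q_0, zxxzyzzzz, XX$)
  read z, top X: go to q_1, push ε → (q_1, xxzyzzzz, X$)
  ε-move, top X: go to q_2, push ε → (q_2, xxzyzzzz, $)
  read x, top $: go to q_0, push X$ → (q_0, xzyzzzz, X$)
  read x, top X: go to q_1, push XX → (q_1, zyzzzz, XX$)
  ε-move, top X: go to q_2, push ε → (q_2, zyzzzz, X$)
  ε-move, top X: go to q_0, push XX → (q_0, zyzzzz, XX$)
  read z, top X: go to q_1, push ε → (q_1, yzzzz, X$)
  ε-move, top X: go to q_2, push ε → (q_2, yzzzz, $)
No transition for (q_2, y, top $); M blocks with input yzzzz remaining.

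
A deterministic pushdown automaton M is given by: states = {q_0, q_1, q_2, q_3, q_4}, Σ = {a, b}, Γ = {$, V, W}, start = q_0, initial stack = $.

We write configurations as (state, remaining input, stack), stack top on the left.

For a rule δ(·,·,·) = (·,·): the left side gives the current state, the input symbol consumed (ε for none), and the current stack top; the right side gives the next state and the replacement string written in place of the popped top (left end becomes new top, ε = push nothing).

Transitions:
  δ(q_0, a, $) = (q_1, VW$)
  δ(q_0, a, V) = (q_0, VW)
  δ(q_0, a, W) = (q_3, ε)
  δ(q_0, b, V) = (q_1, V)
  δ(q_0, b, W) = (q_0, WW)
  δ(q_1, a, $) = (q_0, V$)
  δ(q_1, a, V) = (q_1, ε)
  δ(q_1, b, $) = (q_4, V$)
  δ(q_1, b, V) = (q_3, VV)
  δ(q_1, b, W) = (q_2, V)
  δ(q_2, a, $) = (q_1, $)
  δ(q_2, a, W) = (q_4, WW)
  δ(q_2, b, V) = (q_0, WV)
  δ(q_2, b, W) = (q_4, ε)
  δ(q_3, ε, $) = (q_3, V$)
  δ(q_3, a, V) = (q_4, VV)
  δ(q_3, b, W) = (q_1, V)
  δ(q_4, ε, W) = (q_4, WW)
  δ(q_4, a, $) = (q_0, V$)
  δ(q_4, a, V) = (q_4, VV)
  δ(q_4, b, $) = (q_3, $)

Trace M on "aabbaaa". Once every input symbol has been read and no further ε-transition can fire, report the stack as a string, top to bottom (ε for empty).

VVV$

(q_0, aabbaaa, $) ⊢ (q_1, abbaaa, VW$) ⊢ (q_1, bbaaa, W$) ⊢ (q_2, baaa, V$) ⊢ (q_0, aaa, WV$) ⊢ (q_3, aa, V$) ⊢ (q_4, a, VV$) ⊢ (q_4, ε, VVV$)
All input consumed in state q_4 with stack VVV$.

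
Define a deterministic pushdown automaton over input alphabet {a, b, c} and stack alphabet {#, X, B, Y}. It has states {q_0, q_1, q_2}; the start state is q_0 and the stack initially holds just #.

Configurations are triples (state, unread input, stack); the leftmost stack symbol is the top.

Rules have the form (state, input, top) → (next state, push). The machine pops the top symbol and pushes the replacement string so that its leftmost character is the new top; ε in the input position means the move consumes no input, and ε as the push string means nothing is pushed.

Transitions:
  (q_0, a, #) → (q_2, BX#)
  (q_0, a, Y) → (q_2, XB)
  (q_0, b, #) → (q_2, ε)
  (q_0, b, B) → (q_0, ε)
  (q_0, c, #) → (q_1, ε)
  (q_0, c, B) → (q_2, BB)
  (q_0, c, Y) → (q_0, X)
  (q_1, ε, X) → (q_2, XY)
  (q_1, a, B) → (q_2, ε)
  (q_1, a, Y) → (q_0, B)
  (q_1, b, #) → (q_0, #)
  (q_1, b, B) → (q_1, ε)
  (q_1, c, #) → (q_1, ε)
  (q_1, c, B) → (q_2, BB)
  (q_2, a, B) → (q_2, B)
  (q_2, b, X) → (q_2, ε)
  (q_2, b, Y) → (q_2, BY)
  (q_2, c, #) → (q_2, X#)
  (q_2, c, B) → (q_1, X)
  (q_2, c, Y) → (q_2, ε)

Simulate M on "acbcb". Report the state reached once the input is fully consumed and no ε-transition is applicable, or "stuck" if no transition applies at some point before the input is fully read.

q_2

(q_0, acbcb, #)
  read a, top #: go to q_2, push BX# → (q_2, cbcb, BX#)
  read c, top B: go to q_1, push X → (q_1, bcb, XX#)
  ε-move, top X: go to q_2, push XY → (q_2, bcb, XYX#)
  read b, top X: go to q_2, push ε → (q_2, cb, YX#)
  read c, top Y: go to q_2, push ε → (q_2, b, X#)
  read b, top X: go to q_2, push ε → (q_2, ε, #)
All input consumed; M is in state q_2.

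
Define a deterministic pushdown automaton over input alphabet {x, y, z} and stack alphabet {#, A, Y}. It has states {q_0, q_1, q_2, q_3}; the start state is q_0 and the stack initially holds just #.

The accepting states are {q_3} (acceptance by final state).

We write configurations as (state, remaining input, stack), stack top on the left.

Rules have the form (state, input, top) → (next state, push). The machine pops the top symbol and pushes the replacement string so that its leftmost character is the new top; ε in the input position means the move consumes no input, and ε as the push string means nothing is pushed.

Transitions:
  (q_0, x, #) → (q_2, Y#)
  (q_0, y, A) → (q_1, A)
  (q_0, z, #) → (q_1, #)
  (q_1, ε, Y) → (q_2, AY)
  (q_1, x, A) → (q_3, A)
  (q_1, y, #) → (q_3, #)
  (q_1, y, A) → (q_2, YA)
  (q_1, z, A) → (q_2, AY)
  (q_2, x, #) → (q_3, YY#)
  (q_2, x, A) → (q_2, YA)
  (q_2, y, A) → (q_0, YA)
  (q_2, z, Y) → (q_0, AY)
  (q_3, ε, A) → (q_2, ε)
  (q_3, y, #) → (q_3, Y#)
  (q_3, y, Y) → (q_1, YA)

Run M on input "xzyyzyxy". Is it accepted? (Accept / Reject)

(q_0, xzyyzyxy, #) ⊢ (q_2, zyyzyxy, Y#) ⊢ (q_0, yyzyxy, AY#) ⊢ (q_1, yzyxy, AY#) ⊢ (q_2, zyxy, YAY#) ⊢ (q_0, yxy, AYAY#) ⊢ (q_1, xy, AYAY#) ⊢ (q_3, y, AYAY#) ⊢ (q_2, y, YAY#)
No transition applies at (q_2, y, YAY#); input not fully consumed.

Reject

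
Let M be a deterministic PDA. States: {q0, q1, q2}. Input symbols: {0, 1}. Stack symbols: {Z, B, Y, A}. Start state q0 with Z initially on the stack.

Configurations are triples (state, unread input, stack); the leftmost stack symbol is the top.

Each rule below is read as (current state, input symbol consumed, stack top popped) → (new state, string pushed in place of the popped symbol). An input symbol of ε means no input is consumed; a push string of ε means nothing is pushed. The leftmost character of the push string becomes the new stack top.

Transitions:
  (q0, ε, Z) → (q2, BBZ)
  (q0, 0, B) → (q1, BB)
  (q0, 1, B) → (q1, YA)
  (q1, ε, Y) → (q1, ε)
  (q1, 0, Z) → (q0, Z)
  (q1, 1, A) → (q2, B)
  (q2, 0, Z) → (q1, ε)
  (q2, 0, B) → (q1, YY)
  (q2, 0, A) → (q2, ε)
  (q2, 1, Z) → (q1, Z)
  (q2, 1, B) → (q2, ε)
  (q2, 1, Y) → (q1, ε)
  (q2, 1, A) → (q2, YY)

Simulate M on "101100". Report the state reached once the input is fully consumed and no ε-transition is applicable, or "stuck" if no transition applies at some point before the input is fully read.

stuck

(q0, 101100, Z)
  ε-move, top Z: go to q2, push BBZ → (q2, 101100, BBZ)
  read 1, top B: go to q2, push ε → (q2, 01100, BZ)
  read 0, top B: go to q1, push YY → (q1, 1100, YYZ)
  ε-move, top Y: go to q1, push ε → (q1, 1100, YZ)
  ε-move, top Y: go to q1, push ε → (q1, 1100, Z)
No transition for (q1, 1, top Z); M blocks with input 1100 remaining.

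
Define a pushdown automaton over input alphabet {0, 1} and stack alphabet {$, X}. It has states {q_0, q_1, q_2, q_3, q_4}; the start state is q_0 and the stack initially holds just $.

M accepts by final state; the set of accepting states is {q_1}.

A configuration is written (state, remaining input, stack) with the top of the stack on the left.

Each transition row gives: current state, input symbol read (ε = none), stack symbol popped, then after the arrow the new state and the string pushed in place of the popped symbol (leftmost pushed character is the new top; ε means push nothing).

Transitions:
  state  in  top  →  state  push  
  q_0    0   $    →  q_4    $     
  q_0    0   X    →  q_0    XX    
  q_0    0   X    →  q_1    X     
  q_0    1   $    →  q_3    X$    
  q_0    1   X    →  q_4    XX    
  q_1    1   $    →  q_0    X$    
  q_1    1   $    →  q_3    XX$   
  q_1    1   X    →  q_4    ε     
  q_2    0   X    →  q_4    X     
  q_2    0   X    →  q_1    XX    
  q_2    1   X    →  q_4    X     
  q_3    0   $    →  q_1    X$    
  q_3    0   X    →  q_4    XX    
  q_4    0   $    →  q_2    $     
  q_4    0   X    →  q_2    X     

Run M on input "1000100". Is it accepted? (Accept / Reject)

Accept

One accepting computation: (q_0, 1000100, $) ⊢ (q_3, 000100, X$) ⊢ (q_4, 00100, XX$) ⊢ (q_2, 0100, XX$) ⊢ (q_1, 100, XXX$) ⊢ (q_4, 00, XX$) ⊢ (q_2, 0, XX$) ⊢ (q_1, ε, XXX$)
All input consumed and state q_1 ∈ F.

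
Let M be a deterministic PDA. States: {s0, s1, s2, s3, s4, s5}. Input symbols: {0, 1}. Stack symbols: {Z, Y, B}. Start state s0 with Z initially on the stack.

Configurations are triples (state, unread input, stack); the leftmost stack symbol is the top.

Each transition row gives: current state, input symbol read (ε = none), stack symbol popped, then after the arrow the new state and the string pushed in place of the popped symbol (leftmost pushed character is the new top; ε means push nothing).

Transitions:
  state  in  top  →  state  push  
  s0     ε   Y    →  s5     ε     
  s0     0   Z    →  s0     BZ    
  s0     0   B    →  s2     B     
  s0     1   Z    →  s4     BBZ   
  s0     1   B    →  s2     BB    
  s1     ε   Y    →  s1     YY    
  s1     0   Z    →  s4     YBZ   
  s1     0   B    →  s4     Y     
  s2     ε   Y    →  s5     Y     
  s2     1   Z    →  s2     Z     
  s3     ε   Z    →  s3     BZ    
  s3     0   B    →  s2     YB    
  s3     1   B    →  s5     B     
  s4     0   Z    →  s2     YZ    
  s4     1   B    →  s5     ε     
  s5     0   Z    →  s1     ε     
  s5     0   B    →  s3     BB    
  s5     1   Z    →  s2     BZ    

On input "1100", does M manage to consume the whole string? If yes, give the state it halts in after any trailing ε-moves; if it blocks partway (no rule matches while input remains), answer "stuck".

s5

(s0, 1100, Z)
  read 1, top Z: go to s4, push BBZ → (s4, 100, BBZ)
  read 1, top B: go to s5, push ε → (s5, 00, BZ)
  read 0, top B: go to s3, push BB → (s3, 0, BBZ)
  read 0, top B: go to s2, push YB → (s2, ε, YBBZ)
  ε-move, top Y: go to s5, push Y → (s5, ε, YBBZ)
All input consumed; M is in state s5.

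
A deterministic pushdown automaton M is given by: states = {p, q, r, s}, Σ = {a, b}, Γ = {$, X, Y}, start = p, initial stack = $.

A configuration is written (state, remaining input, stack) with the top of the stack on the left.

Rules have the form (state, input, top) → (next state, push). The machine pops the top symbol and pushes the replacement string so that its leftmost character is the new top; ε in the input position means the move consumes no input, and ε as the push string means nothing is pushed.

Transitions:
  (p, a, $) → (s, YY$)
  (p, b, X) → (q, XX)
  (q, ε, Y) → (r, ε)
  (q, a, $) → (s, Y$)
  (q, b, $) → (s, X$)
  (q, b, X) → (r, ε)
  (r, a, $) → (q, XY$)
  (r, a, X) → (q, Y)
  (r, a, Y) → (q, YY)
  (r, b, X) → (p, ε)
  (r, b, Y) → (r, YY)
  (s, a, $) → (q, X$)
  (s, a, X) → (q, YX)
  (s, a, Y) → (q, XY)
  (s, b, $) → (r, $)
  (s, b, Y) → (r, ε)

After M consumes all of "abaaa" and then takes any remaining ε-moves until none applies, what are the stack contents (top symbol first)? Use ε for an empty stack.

(p, abaaa, $) ⊢ (s, baaa, YY$) ⊢ (r, aaa, Y$) ⊢ (q, aa, YY$) ⊢ (r, aa, Y$) ⊢ (q, a, YY$) ⊢ (r, a, Y$) ⊢ (q, ε, YY$) ⊢ (r, ε, Y$)
All input consumed in state r with stack Y$.

Y$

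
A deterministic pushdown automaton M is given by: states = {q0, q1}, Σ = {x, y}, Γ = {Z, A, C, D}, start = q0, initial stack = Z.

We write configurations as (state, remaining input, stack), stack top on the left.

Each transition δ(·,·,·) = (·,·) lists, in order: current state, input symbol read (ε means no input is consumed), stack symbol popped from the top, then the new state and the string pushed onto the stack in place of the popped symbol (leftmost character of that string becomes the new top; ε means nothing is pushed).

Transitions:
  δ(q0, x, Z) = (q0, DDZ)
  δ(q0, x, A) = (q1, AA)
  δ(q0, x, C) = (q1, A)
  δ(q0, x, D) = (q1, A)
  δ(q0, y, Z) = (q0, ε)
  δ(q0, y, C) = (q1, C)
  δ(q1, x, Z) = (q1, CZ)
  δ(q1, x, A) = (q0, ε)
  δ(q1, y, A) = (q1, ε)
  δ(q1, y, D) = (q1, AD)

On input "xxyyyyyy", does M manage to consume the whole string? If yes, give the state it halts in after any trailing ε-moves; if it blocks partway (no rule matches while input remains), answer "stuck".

q1

(q0, xxyyyyyy, Z)
  read x, top Z: go to q0, push DDZ → (q0, xyyyyyy, DDZ)
  read x, top D: go to q1, push A → (q1, yyyyyy, ADZ)
  read y, top A: go to q1, push ε → (q1, yyyyy, DZ)
  read y, top D: go to q1, push AD → (q1, yyyy, ADZ)
  read y, top A: go to q1, push ε → (q1, yyy, DZ)
  read y, top D: go to q1, push AD → (q1, yy, ADZ)
  read y, top A: go to q1, push ε → (q1, y, DZ)
  read y, top D: go to q1, push AD → (q1, ε, ADZ)
All input consumed; M is in state q1.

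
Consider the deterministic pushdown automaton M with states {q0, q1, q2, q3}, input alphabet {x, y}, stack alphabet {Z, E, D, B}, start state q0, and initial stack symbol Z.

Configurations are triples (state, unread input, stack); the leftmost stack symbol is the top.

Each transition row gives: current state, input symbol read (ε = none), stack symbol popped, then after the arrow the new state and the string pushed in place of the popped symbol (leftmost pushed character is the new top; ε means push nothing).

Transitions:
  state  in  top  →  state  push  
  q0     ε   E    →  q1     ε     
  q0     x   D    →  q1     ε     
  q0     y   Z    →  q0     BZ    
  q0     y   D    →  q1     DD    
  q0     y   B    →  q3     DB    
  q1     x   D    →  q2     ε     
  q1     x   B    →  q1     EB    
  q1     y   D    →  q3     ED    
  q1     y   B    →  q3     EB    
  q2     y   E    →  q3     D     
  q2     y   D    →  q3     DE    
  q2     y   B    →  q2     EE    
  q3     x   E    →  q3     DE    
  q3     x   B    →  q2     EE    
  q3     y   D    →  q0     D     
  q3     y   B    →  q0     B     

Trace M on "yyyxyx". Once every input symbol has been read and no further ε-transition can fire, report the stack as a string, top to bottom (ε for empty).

(q0, yyyxyx, Z)
  read y, top Z: go to q0, push BZ → (q0, yyxyx, BZ)
  read y, top B: go to q3, push DB → (q3, yxyx, DBZ)
  read y, top D: go to q0, push D → (q0, xyx, DBZ)
  read x, top D: go to q1, push ε → (q1, yx, BZ)
  read y, top B: go to q3, push EB → (q3, x, EBZ)
  read x, top E: go to q3, push DE → (q3, ε, DEBZ)
All input consumed in state q3 with stack DEBZ.

DEBZ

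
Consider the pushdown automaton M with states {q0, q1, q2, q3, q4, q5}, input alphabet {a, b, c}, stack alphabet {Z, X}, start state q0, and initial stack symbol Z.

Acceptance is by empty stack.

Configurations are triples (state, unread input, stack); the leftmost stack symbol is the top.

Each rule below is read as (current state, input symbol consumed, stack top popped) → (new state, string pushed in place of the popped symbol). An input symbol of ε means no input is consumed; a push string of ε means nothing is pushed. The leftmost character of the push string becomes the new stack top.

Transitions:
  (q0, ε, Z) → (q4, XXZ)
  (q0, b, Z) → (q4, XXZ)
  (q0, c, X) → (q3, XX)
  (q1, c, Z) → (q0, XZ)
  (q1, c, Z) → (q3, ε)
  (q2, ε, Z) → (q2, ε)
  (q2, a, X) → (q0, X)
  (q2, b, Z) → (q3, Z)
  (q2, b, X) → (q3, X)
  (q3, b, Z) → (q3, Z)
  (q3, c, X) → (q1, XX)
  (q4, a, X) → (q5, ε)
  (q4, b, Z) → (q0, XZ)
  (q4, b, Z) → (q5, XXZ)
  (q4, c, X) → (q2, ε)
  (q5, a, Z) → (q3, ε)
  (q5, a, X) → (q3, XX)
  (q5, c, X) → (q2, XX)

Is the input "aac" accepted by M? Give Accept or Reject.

Reject

No computation consumes all input and empties the stack.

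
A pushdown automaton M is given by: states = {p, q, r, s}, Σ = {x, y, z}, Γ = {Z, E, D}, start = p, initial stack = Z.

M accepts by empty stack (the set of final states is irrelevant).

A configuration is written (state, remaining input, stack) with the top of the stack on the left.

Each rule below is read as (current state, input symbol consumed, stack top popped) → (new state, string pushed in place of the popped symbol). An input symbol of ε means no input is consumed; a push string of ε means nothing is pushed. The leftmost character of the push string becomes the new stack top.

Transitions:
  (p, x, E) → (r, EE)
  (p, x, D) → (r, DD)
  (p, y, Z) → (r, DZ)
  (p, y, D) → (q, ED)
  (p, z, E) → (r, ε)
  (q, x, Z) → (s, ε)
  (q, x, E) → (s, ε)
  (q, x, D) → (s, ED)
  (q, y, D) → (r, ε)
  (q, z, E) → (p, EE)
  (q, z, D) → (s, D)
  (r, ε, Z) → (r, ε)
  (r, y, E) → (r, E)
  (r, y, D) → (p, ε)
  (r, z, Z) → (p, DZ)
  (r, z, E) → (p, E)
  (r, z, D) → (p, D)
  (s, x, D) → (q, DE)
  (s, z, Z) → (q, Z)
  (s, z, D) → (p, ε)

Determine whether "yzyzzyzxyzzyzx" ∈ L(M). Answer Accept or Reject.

Reject

No computation consumes all input and empties the stack.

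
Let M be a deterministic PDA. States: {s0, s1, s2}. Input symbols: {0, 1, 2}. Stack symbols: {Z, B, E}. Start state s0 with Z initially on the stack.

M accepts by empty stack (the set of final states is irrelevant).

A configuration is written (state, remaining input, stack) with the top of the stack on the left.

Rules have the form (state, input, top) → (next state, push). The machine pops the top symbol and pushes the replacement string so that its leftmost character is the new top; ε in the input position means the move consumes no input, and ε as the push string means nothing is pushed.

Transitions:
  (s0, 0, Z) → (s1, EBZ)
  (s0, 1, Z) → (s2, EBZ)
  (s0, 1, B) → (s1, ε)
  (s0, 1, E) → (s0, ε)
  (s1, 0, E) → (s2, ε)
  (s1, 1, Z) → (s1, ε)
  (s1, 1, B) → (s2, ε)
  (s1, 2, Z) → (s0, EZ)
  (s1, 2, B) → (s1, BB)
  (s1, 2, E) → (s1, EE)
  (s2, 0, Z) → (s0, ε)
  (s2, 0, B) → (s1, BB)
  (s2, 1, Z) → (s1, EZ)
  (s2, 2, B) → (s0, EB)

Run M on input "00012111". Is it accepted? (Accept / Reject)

(s0, 00012111, Z) ⊢ (s1, 0012111, EBZ) ⊢ (s2, 012111, BZ) ⊢ (s1, 12111, BBZ) ⊢ (s2, 2111, BZ) ⊢ (s0, 111, EBZ) ⊢ (s0, 11, BZ) ⊢ (s1, 1, Z) ⊢ (s1, ε, ε)
All input consumed and the stack is empty.

Accept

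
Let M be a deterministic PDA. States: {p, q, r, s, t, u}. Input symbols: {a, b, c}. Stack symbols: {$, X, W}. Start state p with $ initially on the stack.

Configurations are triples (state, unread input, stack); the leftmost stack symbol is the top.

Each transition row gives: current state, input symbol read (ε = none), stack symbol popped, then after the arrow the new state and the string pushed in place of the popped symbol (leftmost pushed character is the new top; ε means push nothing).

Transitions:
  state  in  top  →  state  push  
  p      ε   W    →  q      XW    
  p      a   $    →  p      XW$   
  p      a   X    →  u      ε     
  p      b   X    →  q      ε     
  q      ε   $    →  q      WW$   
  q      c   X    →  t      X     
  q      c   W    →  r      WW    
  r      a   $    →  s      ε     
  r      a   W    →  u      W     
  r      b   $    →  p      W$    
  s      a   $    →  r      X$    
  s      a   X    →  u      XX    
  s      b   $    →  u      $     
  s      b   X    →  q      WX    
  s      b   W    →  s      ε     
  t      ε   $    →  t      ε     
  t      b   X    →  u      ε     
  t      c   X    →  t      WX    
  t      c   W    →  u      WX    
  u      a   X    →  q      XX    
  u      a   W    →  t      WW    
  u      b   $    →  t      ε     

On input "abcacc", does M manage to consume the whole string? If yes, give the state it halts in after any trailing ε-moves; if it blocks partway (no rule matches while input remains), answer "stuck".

stuck

(p, abcacc, $)
  read a, top $: go to p, push XW$ → (p, bcacc, XW$)
  read b, top X: go to q, push ε → (q, cacc, W$)
  read c, top W: go to r, push WW → (r, acc, WW$)
  read a, top W: go to u, push W → (u, cc, WW$)
No transition for (u, c, top W); M blocks with input cc remaining.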